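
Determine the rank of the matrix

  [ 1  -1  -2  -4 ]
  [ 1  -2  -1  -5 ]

ρ2 → ρ2 − ρ1
ρ2 → -1·ρ2
ρ1 → ρ1 + ρ2
The reduced form has 2 nonzero rows.

rank = 2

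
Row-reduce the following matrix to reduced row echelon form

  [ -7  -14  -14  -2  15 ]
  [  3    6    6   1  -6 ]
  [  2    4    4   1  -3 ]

r1 -> -1/7·r1
r2 -> r2 − 3·r1
r3 -> r3 − 2·r1
r2 -> 7·r2
r3 -> r3 − 3/7·r2
r1 -> r1 − 2/7·r2

[[1, 2, 2, 0, -3], [0, 0, 0, 1, 3], [0, 0, 0, 0, 0]]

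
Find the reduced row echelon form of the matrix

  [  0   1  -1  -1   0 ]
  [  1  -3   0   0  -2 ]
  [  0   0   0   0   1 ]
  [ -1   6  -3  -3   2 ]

[[1, 0, -3, -3, 0], [0, 1, -1, -1, 0], [0, 0, 0, 0, 1], [0, 0, 0, 0, 0]]

R1 <-> R2
R4 -> R4 + R1
R4 -> R4 − 3·R2
R1 -> R1 + 2·R3
R1 -> R1 + 3·R2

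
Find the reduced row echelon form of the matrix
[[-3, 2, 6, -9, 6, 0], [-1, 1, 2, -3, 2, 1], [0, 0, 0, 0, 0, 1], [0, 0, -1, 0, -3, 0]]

Multiply R1 by -1/3.
  [  1  -2/3  -2   3  -2  0 ]
  [ -1     1   2  -3   2  1 ]
  [  0     0   0   0   0  1 ]
  [  0     0  -1   0  -3  0 ]
Add R1 to R2.
  [ 1  -2/3  -2  3  -2  0 ]
  [ 0   1/3   0  0   0  1 ]
  [ 0     0   0  0   0  1 ]
  [ 0     0  -1  0  -3  0 ]
Multiply R2 by 3.
  [ 1  -2/3  -2  3  -2  0 ]
  [ 0     1   0  0   0  3 ]
  [ 0     0   0  0   0  1 ]
  [ 0     0  -1  0  -3  0 ]
Swap R3 and R4.
  [ 1  -2/3  -2  3  -2  0 ]
  [ 0     1   0  0   0  3 ]
  [ 0     0  -1  0  -3  0 ]
  [ 0     0   0  0   0  1 ]
Multiply R3 by -1.
  [ 1  -2/3  -2  3  -2  0 ]
  [ 0     1   0  0   0  3 ]
  [ 0     0   1  0   3  0 ]
  [ 0     0   0  0   0  1 ]
Subtract 3 times R4 from R2.
  [ 1  -2/3  -2  3  -2  0 ]
  [ 0     1   0  0   0  0 ]
  [ 0     0   1  0   3  0 ]
  [ 0     0   0  0   0  1 ]
Add 2 times R3 to R1.
  [ 1  -2/3  0  3  4  0 ]
  [ 0     1  0  0  0  0 ]
  [ 0     0  1  0  3  0 ]
  [ 0     0  0  0  0  1 ]
Add 2/3 times R2 to R1.
  [ 1  0  0  3  4  0 ]
  [ 0  1  0  0  0  0 ]
  [ 0  0  1  0  3  0 ]
  [ 0  0  0  0  0  1 ]

[[1, 0, 0, 3, 4, 0], [0, 1, 0, 0, 0, 0], [0, 0, 1, 0, 3, 0], [0, 0, 0, 0, 0, 1]]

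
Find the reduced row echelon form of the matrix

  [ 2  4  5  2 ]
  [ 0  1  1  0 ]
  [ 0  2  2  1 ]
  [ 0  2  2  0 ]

[[1, 0, 1/2, 0], [0, 1, 1, 0], [0, 0, 0, 1], [0, 0, 0, 0]]

r1 -> 1/2·r1
r3 -> r3 − 2·r2
r4 -> r4 − 2·r2
r1 -> r1 − r3
r1 -> r1 − 2·r2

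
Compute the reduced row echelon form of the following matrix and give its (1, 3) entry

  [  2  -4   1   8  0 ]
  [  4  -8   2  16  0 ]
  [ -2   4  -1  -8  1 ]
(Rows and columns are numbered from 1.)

1/2

R1 ← 1/2·R1
R2 ← R2 − 4·R1
R3 ← R3 + 2·R1
R2 <=> R3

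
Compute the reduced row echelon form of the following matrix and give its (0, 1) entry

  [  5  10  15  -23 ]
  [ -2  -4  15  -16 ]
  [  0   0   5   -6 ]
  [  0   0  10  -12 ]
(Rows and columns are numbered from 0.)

r1 -> 1/5·r1
  [  1   2   3  -23/5 ]
  [ -2  -4  15    -16 ]
  [  0   0   5     -6 ]
  [  0   0  10    -12 ]
r2 -> r2 + 2·r1
  [ 1  2   3   -23/5 ]
  [ 0  0  21  -126/5 ]
  [ 0  0   5      -6 ]
  [ 0  0  10     -12 ]
r2 -> 1/21·r2
  [ 1  2   3  -23/5 ]
  [ 0  0   1   -6/5 ]
  [ 0  0   5     -6 ]
  [ 0  0  10    -12 ]
r3 -> r3 − 5·r2
  [ 1  2   3  -23/5 ]
  [ 0  0   1   -6/5 ]
  [ 0  0   0      0 ]
  [ 0  0  10    -12 ]
r4 -> r4 − 10·r2
  [ 1  2  3  -23/5 ]
  [ 0  0  1   -6/5 ]
  [ 0  0  0      0 ]
  [ 0  0  0      0 ]
r1 -> r1 − 3·r2
  [ 1  2  0    -1 ]
  [ 0  0  1  -6/5 ]
  [ 0  0  0     0 ]
  [ 0  0  0     0 ]

2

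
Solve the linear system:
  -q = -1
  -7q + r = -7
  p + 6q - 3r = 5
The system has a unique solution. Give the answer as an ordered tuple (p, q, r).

(-1, 1, 0)

Form the augmented matrix and row-reduce:
  [ 0  -1   0  |  -1 ]
  [ 0  -7   1  |  -7 ]
  [ 1   6  -3  |   5 ]
Swap R1 and R3.
  [ 1   6  -3  |   5 ]
  [ 0  -7   1  |  -7 ]
  [ 0  -1   0  |  -1 ]
Multiply R2 by -1/7.
  [ 1   6    -3  |   5 ]
  [ 0   1  -1/7  |   1 ]
  [ 0  -1     0  |  -1 ]
Add R2 to R3.
  [ 1  6    -3  |  5 ]
  [ 0  1  -1/7  |  1 ]
  [ 0  0  -1/7  |  0 ]
Multiply R3 by -7.
  [ 1  6    -3  |  5 ]
  [ 0  1  -1/7  |  1 ]
  [ 0  0     1  |  0 ]
Add 1/7 times R3 to R2.
  [ 1  6  -3  |  5 ]
  [ 0  1   0  |  1 ]
  [ 0  0   1  |  0 ]
Add 3 times R3 to R1.
  [ 1  6  0  |  5 ]
  [ 0  1  0  |  1 ]
  [ 0  0  1  |  0 ]
Subtract 6 times R2 from R1.
  [ 1  0  0  |  -1 ]
  [ 0  1  0  |   1 ]
  [ 0  0  1  |   0 ]
Reading off the last column: p = -1, q = 1, r = 0.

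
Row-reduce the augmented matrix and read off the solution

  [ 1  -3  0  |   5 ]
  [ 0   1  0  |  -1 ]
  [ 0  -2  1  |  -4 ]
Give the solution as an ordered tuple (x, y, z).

Add 2 times R2 to R3.
  [ 1  -3  0  |   5 ]
  [ 0   1  0  |  -1 ]
  [ 0   0  1  |  -6 ]
Add 3 times R2 to R1.
  [ 1  0  0  |   2 ]
  [ 0  1  0  |  -1 ]
  [ 0  0  1  |  -6 ]
Reading off the last column: x = 2, y = -1, z = -6.

(2, -1, -6)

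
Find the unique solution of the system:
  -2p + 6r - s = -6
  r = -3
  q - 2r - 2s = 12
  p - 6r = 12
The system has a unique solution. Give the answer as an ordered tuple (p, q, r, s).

(-6, 6, -3, 0)

Form the augmented matrix and row-reduce:
  [ -2  0   6  -1  |  -6 ]
  [  0  0   1   0  |  -3 ]
  [  0  1  -2  -2  |  12 ]
  [  1  0  -6   0  |  12 ]
R1 -> -1/2·R1
  [ 1  0  -3  1/2  |   3 ]
  [ 0  0   1    0  |  -3 ]
  [ 0  1  -2   -2  |  12 ]
  [ 1  0  -6    0  |  12 ]
R4 -> R4 − R1
  [ 1  0  -3   1/2  |   3 ]
  [ 0  0   1     0  |  -3 ]
  [ 0  1  -2    -2  |  12 ]
  [ 0  0  -3  -1/2  |   9 ]
R2 <=> R3
  [ 1  0  -3   1/2  |   3 ]
  [ 0  1  -2    -2  |  12 ]
  [ 0  0   1     0  |  -3 ]
  [ 0  0  -3  -1/2  |   9 ]
R4 -> R4 + 3·R3
  [ 1  0  -3   1/2  |   3 ]
  [ 0  1  -2    -2  |  12 ]
  [ 0  0   1     0  |  -3 ]
  [ 0  0   0  -1/2  |   0 ]
R4 -> -2·R4
  [ 1  0  -3  1/2  |   3 ]
  [ 0  1  -2   -2  |  12 ]
  [ 0  0   1    0  |  -3 ]
  [ 0  0   0    1  |   0 ]
R2 -> R2 + 2·R4
  [ 1  0  -3  1/2  |   3 ]
  [ 0  1  -2    0  |  12 ]
  [ 0  0   1    0  |  -3 ]
  [ 0  0   0    1  |   0 ]
R1 -> R1 − 1/2·R4
  [ 1  0  -3  0  |   3 ]
  [ 0  1  -2  0  |  12 ]
  [ 0  0   1  0  |  -3 ]
  [ 0  0   0  1  |   0 ]
R2 -> R2 + 2·R3
  [ 1  0  -3  0  |   3 ]
  [ 0  1   0  0  |   6 ]
  [ 0  0   1  0  |  -3 ]
  [ 0  0   0  1  |   0 ]
R1 -> R1 + 3·R3
  [ 1  0  0  0  |  -6 ]
  [ 0  1  0  0  |   6 ]
  [ 0  0  1  0  |  -3 ]
  [ 0  0  0  1  |   0 ]
Reading off the last column: p = -6, q = 6, r = -3, s = 0.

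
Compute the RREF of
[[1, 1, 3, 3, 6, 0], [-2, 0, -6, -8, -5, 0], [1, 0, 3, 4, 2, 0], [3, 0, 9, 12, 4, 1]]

R2 → R2 + 2·R1
  [ 1  1  3   3  6  0 ]
  [ 0  2  0  -2  7  0 ]
  [ 1  0  3   4  2  0 ]
  [ 3  0  9  12  4  1 ]
R3 → R3 − R1
  [ 1   1  3   3   6  0 ]
  [ 0   2  0  -2   7  0 ]
  [ 0  -1  0   1  -4  0 ]
  [ 3   0  9  12   4  1 ]
R4 → R4 − 3·R1
  [ 1   1  3   3    6  0 ]
  [ 0   2  0  -2    7  0 ]
  [ 0  -1  0   1   -4  0 ]
  [ 0  -3  0   3  -14  1 ]
R2 → 1/2·R2
  [ 1   1  3   3    6  0 ]
  [ 0   1  0  -1  7/2  0 ]
  [ 0  -1  0   1   -4  0 ]
  [ 0  -3  0   3  -14  1 ]
R3 → R3 + R2
  [ 1   1  3   3     6  0 ]
  [ 0   1  0  -1   7/2  0 ]
  [ 0   0  0   0  -1/2  0 ]
  [ 0  -3  0   3   -14  1 ]
R4 → R4 + 3·R2
  [ 1  1  3   3     6  0 ]
  [ 0  1  0  -1   7/2  0 ]
  [ 0  0  0   0  -1/2  0 ]
  [ 0  0  0   0  -7/2  1 ]
R3 → -2·R3
  [ 1  1  3   3     6  0 ]
  [ 0  1  0  -1   7/2  0 ]
  [ 0  0  0   0     1  0 ]
  [ 0  0  0   0  -7/2  1 ]
R4 → R4 + 7/2·R3
  [ 1  1  3   3    6  0 ]
  [ 0  1  0  -1  7/2  0 ]
  [ 0  0  0   0    1  0 ]
  [ 0  0  0   0    0  1 ]
R2 → R2 − 7/2·R3
  [ 1  1  3   3  6  0 ]
  [ 0  1  0  -1  0  0 ]
  [ 0  0  0   0  1  0 ]
  [ 0  0  0   0  0  1 ]
R1 → R1 − 6·R3
  [ 1  1  3   3  0  0 ]
  [ 0  1  0  -1  0  0 ]
  [ 0  0  0   0  1  0 ]
  [ 0  0  0   0  0  1 ]
R1 → R1 − R2
  [ 1  0  3   4  0  0 ]
  [ 0  1  0  -1  0  0 ]
  [ 0  0  0   0  1  0 ]
  [ 0  0  0   0  0  1 ]

[[1, 0, 3, 4, 0, 0], [0, 1, 0, -1, 0, 0], [0, 0, 0, 0, 1, 0], [0, 0, 0, 0, 0, 1]]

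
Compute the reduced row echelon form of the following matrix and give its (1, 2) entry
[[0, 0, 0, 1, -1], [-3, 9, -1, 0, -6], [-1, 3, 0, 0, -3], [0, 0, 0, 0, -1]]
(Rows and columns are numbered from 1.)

r1 ↔ r2
  [ -3  9  -1  0  -6 ]
  [  0  0   0  1  -1 ]
  [ -1  3   0  0  -3 ]
  [  0  0   0  0  -1 ]
r1 -> -1/3·r1
  [  1  -3  1/3  0   2 ]
  [  0   0    0  1  -1 ]
  [ -1   3    0  0  -3 ]
  [  0   0    0  0  -1 ]
r3 -> r3 + r1
  [ 1  -3  1/3  0   2 ]
  [ 0   0    0  1  -1 ]
  [ 0   0  1/3  0  -1 ]
  [ 0   0    0  0  -1 ]
r2 ↔ r3
  [ 1  -3  1/3  0   2 ]
  [ 0   0  1/3  0  -1 ]
  [ 0   0    0  1  -1 ]
  [ 0   0    0  0  -1 ]
r2 -> 3·r2
  [ 1  -3  1/3  0   2 ]
  [ 0   0    1  0  -3 ]
  [ 0   0    0  1  -1 ]
  [ 0   0    0  0  -1 ]
r4 -> -1·r4
  [ 1  -3  1/3  0   2 ]
  [ 0   0    1  0  -3 ]
  [ 0   0    0  1  -1 ]
  [ 0   0    0  0   1 ]
r3 -> r3 + r4
  [ 1  -3  1/3  0   2 ]
  [ 0   0    1  0  -3 ]
  [ 0   0    0  1   0 ]
  [ 0   0    0  0   1 ]
r2 -> r2 + 3·r4
  [ 1  -3  1/3  0  2 ]
  [ 0   0    1  0  0 ]
  [ 0   0    0  1  0 ]
  [ 0   0    0  0  1 ]
r1 -> r1 − 2·r4
  [ 1  -3  1/3  0  0 ]
  [ 0   0    1  0  0 ]
  [ 0   0    0  1  0 ]
  [ 0   0    0  0  1 ]
r1 -> r1 − 1/3·r2
  [ 1  -3  0  0  0 ]
  [ 0   0  1  0  0 ]
  [ 0   0  0  1  0 ]
  [ 0   0  0  0  1 ]

-3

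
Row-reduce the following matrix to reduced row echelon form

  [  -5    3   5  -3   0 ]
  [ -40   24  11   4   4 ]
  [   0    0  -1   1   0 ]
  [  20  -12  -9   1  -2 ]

R1 -> -1/5·R1
  [   1  -3/5  -1  3/5   0 ]
  [ -40    24  11    4   4 ]
  [   0     0  -1    1   0 ]
  [  20   -12  -9    1  -2 ]
R2 -> R2 + 40·R1
  [  1  -3/5   -1  3/5   0 ]
  [  0     0  -29   28   4 ]
  [  0     0   -1    1   0 ]
  [ 20   -12   -9    1  -2 ]
R4 -> R4 − 20·R1
  [ 1  -3/5   -1  3/5   0 ]
  [ 0     0  -29   28   4 ]
  [ 0     0   -1    1   0 ]
  [ 0     0   11  -11  -2 ]
R2 -> -1/29·R2
  [ 1  -3/5  -1     3/5      0 ]
  [ 0     0   1  -28/29  -4/29 ]
  [ 0     0  -1       1      0 ]
  [ 0     0  11     -11     -2 ]
R3 -> R3 + R2
  [ 1  -3/5  -1     3/5      0 ]
  [ 0     0   1  -28/29  -4/29 ]
  [ 0     0   0    1/29  -4/29 ]
  [ 0     0  11     -11     -2 ]
R4 -> R4 − 11·R2
  [ 1  -3/5  -1     3/5       0 ]
  [ 0     0   1  -28/29   -4/29 ]
  [ 0     0   0    1/29   -4/29 ]
  [ 0     0   0  -11/29  -14/29 ]
R3 -> 29·R3
  [ 1  -3/5  -1     3/5       0 ]
  [ 0     0   1  -28/29   -4/29 ]
  [ 0     0   0       1      -4 ]
  [ 0     0   0  -11/29  -14/29 ]
R4 -> R4 + 11/29·R3
  [ 1  -3/5  -1     3/5      0 ]
  [ 0     0   1  -28/29  -4/29 ]
  [ 0     0   0       1     -4 ]
  [ 0     0   0       0     -2 ]
R4 -> -1/2·R4
  [ 1  -3/5  -1     3/5      0 ]
  [ 0     0   1  -28/29  -4/29 ]
  [ 0     0   0       1     -4 ]
  [ 0     0   0       0      1 ]
R3 -> R3 + 4·R4
  [ 1  -3/5  -1     3/5      0 ]
  [ 0     0   1  -28/29  -4/29 ]
  [ 0     0   0       1      0 ]
  [ 0     0   0       0      1 ]
R2 -> R2 + 4/29·R4
  [ 1  -3/5  -1     3/5  0 ]
  [ 0     0   1  -28/29  0 ]
  [ 0     0   0       1  0 ]
  [ 0     0   0       0  1 ]
R2 -> R2 + 28/29·R3
  [ 1  -3/5  -1  3/5  0 ]
  [ 0     0   1    0  0 ]
  [ 0     0   0    1  0 ]
  [ 0     0   0    0  1 ]
R1 -> R1 − 3/5·R3
  [ 1  -3/5  -1  0  0 ]
  [ 0     0   1  0  0 ]
  [ 0     0   0  1  0 ]
  [ 0     0   0  0  1 ]
R1 -> R1 + R2
  [ 1  -3/5  0  0  0 ]
  [ 0     0  1  0  0 ]
  [ 0     0  0  1  0 ]
  [ 0     0  0  0  1 ]

[[1, -3/5, 0, 0, 0], [0, 0, 1, 0, 0], [0, 0, 0, 1, 0], [0, 0, 0, 0, 1]]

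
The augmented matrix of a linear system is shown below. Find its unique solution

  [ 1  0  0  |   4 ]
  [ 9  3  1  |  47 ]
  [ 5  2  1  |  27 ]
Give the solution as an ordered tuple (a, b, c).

R2 -> R2 − 9·R1
  [ 1  0  0  |   4 ]
  [ 0  3  1  |  11 ]
  [ 5  2  1  |  27 ]
R3 -> R3 − 5·R1
  [ 1  0  0  |   4 ]
  [ 0  3  1  |  11 ]
  [ 0  2  1  |   7 ]
R2 -> 1/3·R2
  [ 1  0    0  |     4 ]
  [ 0  1  1/3  |  11/3 ]
  [ 0  2    1  |     7 ]
R3 -> R3 − 2·R2
  [ 1  0    0  |     4 ]
  [ 0  1  1/3  |  11/3 ]
  [ 0  0  1/3  |  -1/3 ]
R3 -> 3·R3
  [ 1  0    0  |     4 ]
  [ 0  1  1/3  |  11/3 ]
  [ 0  0    1  |    -1 ]
R2 -> R2 − 1/3·R3
  [ 1  0  0  |   4 ]
  [ 0  1  0  |   4 ]
  [ 0  0  1  |  -1 ]
Reading off the last column: a = 4, b = 4, c = -1.

(4, 4, -1)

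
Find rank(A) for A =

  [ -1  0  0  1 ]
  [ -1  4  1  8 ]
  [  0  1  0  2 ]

Multiply ρ1 by -1.
  [  1  0  0  -1 ]
  [ -1  4  1   8 ]
  [  0  1  0   2 ]
Add ρ1 to ρ2.
  [ 1  0  0  -1 ]
  [ 0  4  1   7 ]
  [ 0  1  0   2 ]
Multiply ρ2 by 1/4.
  [ 1  0    0   -1 ]
  [ 0  1  1/4  7/4 ]
  [ 0  1    0    2 ]
Subtract ρ2 from ρ3.
  [ 1  0     0   -1 ]
  [ 0  1   1/4  7/4 ]
  [ 0  0  -1/4  1/4 ]
Multiply ρ3 by -4.
  [ 1  0    0   -1 ]
  [ 0  1  1/4  7/4 ]
  [ 0  0    1   -1 ]
Subtract 1/4 times ρ3 from ρ2.
  [ 1  0  0  -1 ]
  [ 0  1  0   2 ]
  [ 0  0  1  -1 ]
The reduced form has 3 nonzero rows.

rank = 3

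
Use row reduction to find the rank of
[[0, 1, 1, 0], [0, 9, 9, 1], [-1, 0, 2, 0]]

rank = 3

R1 <-> R3
  [ -1  0  2  0 ]
  [  0  9  9  1 ]
  [  0  1  1  0 ]
R1 ← -1·R1
  [ 1  0  -2  0 ]
  [ 0  9   9  1 ]
  [ 0  1   1  0 ]
R2 ← 1/9·R2
  [ 1  0  -2    0 ]
  [ 0  1   1  1/9 ]
  [ 0  1   1    0 ]
R3 ← R3 − R2
  [ 1  0  -2     0 ]
  [ 0  1   1   1/9 ]
  [ 0  0   0  -1/9 ]
R3 ← -9·R3
  [ 1  0  -2    0 ]
  [ 0  1   1  1/9 ]
  [ 0  0   0    1 ]
R2 ← R2 − 1/9·R3
  [ 1  0  -2  0 ]
  [ 0  1   1  0 ]
  [ 0  0   0  1 ]
The reduced form has 3 nonzero rows.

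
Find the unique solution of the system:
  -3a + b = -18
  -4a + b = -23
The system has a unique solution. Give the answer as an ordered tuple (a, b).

(5, -3)

Form the augmented matrix and row-reduce:
  [ -3  1  |  -18 ]
  [ -4  1  |  -23 ]
R1 → -1/3·R1
R2 → R2 + 4·R1
R2 → -3·R2
R1 → R1 + 1/3·R2
Reading off the last column: a = 5, b = -3.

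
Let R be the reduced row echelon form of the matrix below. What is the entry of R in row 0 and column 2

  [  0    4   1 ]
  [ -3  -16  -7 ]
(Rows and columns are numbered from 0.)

R1 <=> R2
  [ -3  -16  -7 ]
  [  0    4   1 ]
R1 → -1/3·R1
  [ 1  16/3  7/3 ]
  [ 0     4    1 ]
R2 → 1/4·R2
  [ 1  16/3  7/3 ]
  [ 0     1  1/4 ]
R1 → R1 − 16/3·R2
  [ 1  0    1 ]
  [ 0  1  1/4 ]

1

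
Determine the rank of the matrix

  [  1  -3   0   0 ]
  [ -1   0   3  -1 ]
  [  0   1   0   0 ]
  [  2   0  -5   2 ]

rank = 4

R2 ← R2 + R1
  [ 1  -3   0   0 ]
  [ 0  -3   3  -1 ]
  [ 0   1   0   0 ]
  [ 2   0  -5   2 ]
R4 ← R4 − 2·R1
  [ 1  -3   0   0 ]
  [ 0  -3   3  -1 ]
  [ 0   1   0   0 ]
  [ 0   6  -5   2 ]
R2 ← -1/3·R2
  [ 1  -3   0    0 ]
  [ 0   1  -1  1/3 ]
  [ 0   1   0    0 ]
  [ 0   6  -5    2 ]
R3 ← R3 − R2
  [ 1  -3   0     0 ]
  [ 0   1  -1   1/3 ]
  [ 0   0   1  -1/3 ]
  [ 0   6  -5     2 ]
R4 ← R4 − 6·R2
  [ 1  -3   0     0 ]
  [ 0   1  -1   1/3 ]
  [ 0   0   1  -1/3 ]
  [ 0   0   1     0 ]
R4 ← R4 − R3
  [ 1  -3   0     0 ]
  [ 0   1  -1   1/3 ]
  [ 0   0   1  -1/3 ]
  [ 0   0   0   1/3 ]
R4 ← 3·R4
  [ 1  -3   0     0 ]
  [ 0   1  -1   1/3 ]
  [ 0   0   1  -1/3 ]
  [ 0   0   0     1 ]
R3 ← R3 + 1/3·R4
  [ 1  -3   0    0 ]
  [ 0   1  -1  1/3 ]
  [ 0   0   1    0 ]
  [ 0   0   0    1 ]
R2 ← R2 − 1/3·R4
  [ 1  -3   0  0 ]
  [ 0   1  -1  0 ]
  [ 0   0   1  0 ]
  [ 0   0   0  1 ]
R2 ← R2 + R3
  [ 1  -3  0  0 ]
  [ 0   1  0  0 ]
  [ 0   0  1  0 ]
  [ 0   0  0  1 ]
R1 ← R1 + 3·R2
  [ 1  0  0  0 ]
  [ 0  1  0  0 ]
  [ 0  0  1  0 ]
  [ 0  0  0  1 ]
The reduced form has 4 nonzero rows.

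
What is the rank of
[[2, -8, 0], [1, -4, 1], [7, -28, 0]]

r1 ← 1/2·r1
  [ 1   -4  0 ]
  [ 1   -4  1 ]
  [ 7  -28  0 ]
r2 ← r2 − r1
  [ 1   -4  0 ]
  [ 0    0  1 ]
  [ 7  -28  0 ]
r3 ← r3 − 7·r1
  [ 1  -4  0 ]
  [ 0   0  1 ]
  [ 0   0  0 ]
The reduced form has 2 nonzero rows.

rank = 2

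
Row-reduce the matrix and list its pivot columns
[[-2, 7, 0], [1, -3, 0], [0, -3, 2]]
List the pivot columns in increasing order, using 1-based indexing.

r1 → -1/2·r1
r2 → r2 − r1
r2 → 2·r2
r3 → r3 + 3·r2
r3 → 1/2·r3
r1 → r1 + 7/2·r2
Pivot columns are the columns containing a leading 1.

1, 2, 3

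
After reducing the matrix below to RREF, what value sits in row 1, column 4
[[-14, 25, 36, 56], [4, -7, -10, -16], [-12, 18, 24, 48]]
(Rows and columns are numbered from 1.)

-4

R1 ← -1/14·R1
  [   1  -25/14  -18/7   -4 ]
  [   4      -7    -10  -16 ]
  [ -12      18     24   48 ]
R2 ← R2 − 4·R1
  [   1  -25/14  -18/7  -4 ]
  [   0     1/7    2/7   0 ]
  [ -12      18     24  48 ]
R3 ← R3 + 12·R1
  [ 1  -25/14  -18/7  -4 ]
  [ 0     1/7    2/7   0 ]
  [ 0   -24/7  -48/7   0 ]
R2 ← 7·R2
  [ 1  -25/14  -18/7  -4 ]
  [ 0       1      2   0 ]
  [ 0   -24/7  -48/7   0 ]
R3 ← R3 + 24/7·R2
  [ 1  -25/14  -18/7  -4 ]
  [ 0       1      2   0 ]
  [ 0       0      0   0 ]
R1 ← R1 + 25/14·R2
  [ 1  0  1  -4 ]
  [ 0  1  2   0 ]
  [ 0  0  0   0 ]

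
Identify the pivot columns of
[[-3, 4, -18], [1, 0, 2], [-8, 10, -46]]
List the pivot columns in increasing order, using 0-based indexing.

0, 1

R1 -> -1/3·R1
R2 -> R2 − R1
R3 -> R3 + 8·R1
R2 -> 3/4·R2
R3 -> R3 + 2/3·R2
R1 -> R1 + 4/3·R2
Pivot columns are the columns containing a leading 1.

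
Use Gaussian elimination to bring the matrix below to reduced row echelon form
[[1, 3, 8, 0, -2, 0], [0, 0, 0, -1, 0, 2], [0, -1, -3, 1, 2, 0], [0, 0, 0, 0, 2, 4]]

[[1, 0, -1, 0, 0, -2], [0, 1, 3, 0, 0, 2], [0, 0, 0, 1, 0, -2], [0, 0, 0, 0, 1, 2]]

Swap ρ2 and ρ3.
  [ 1   3   8   0  -2  0 ]
  [ 0  -1  -3   1   2  0 ]
  [ 0   0   0  -1   0  2 ]
  [ 0   0   0   0   2  4 ]
Multiply ρ2 by -1.
  [ 1  3  8   0  -2  0 ]
  [ 0  1  3  -1  -2  0 ]
  [ 0  0  0  -1   0  2 ]
  [ 0  0  0   0   2  4 ]
Multiply ρ3 by -1.
  [ 1  3  8   0  -2   0 ]
  [ 0  1  3  -1  -2   0 ]
  [ 0  0  0   1   0  -2 ]
  [ 0  0  0   0   2   4 ]
Multiply ρ4 by 1/2.
  [ 1  3  8   0  -2   0 ]
  [ 0  1  3  -1  -2   0 ]
  [ 0  0  0   1   0  -2 ]
  [ 0  0  0   0   1   2 ]
Add 2 times ρ4 to ρ2.
  [ 1  3  8   0  -2   0 ]
  [ 0  1  3  -1   0   4 ]
  [ 0  0  0   1   0  -2 ]
  [ 0  0  0   0   1   2 ]
Add 2 times ρ4 to ρ1.
  [ 1  3  8   0  0   4 ]
  [ 0  1  3  -1  0   4 ]
  [ 0  0  0   1  0  -2 ]
  [ 0  0  0   0  1   2 ]
Add ρ3 to ρ2.
  [ 1  3  8  0  0   4 ]
  [ 0  1  3  0  0   2 ]
  [ 0  0  0  1  0  -2 ]
  [ 0  0  0  0  1   2 ]
Subtract 3 times ρ2 from ρ1.
  [ 1  0  -1  0  0  -2 ]
  [ 0  1   3  0  0   2 ]
  [ 0  0   0  1  0  -2 ]
  [ 0  0   0  0  1   2 ]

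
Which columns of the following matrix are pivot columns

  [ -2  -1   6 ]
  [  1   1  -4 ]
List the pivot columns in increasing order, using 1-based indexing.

1, 2

R1 -> -1/2·R1
  [ 1  1/2  -3 ]
  [ 1    1  -4 ]
R2 -> R2 − R1
  [ 1  1/2  -3 ]
  [ 0  1/2  -1 ]
R2 -> 2·R2
  [ 1  1/2  -3 ]
  [ 0    1  -2 ]
R1 -> R1 − 1/2·R2
  [ 1  0  -2 ]
  [ 0  1  -2 ]
Pivot columns are the columns containing a leading 1.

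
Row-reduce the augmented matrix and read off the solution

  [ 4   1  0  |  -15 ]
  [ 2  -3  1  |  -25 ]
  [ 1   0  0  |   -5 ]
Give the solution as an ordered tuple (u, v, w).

R1 -> 1/4·R1
  [ 1  1/4  0  |  -15/4 ]
  [ 2   -3  1  |    -25 ]
  [ 1    0  0  |     -5 ]
R2 -> R2 − 2·R1
  [ 1   1/4  0  |  -15/4 ]
  [ 0  -7/2  1  |  -35/2 ]
  [ 1     0  0  |     -5 ]
R3 -> R3 − R1
  [ 1   1/4  0  |  -15/4 ]
  [ 0  -7/2  1  |  -35/2 ]
  [ 0  -1/4  0  |   -5/4 ]
R2 -> -2/7·R2
  [ 1   1/4     0  |  -15/4 ]
  [ 0     1  -2/7  |      5 ]
  [ 0  -1/4     0  |   -5/4 ]
R3 -> R3 + 1/4·R2
  [ 1  1/4      0  |  -15/4 ]
  [ 0    1   -2/7  |      5 ]
  [ 0    0  -1/14  |      0 ]
R3 -> -14·R3
  [ 1  1/4     0  |  -15/4 ]
  [ 0    1  -2/7  |      5 ]
  [ 0    0     1  |      0 ]
R2 -> R2 + 2/7·R3
  [ 1  1/4  0  |  -15/4 ]
  [ 0    1  0  |      5 ]
  [ 0    0  1  |      0 ]
R1 -> R1 − 1/4·R2
  [ 1  0  0  |  -5 ]
  [ 0  1  0  |   5 ]
  [ 0  0  1  |   0 ]
Reading off the last column: u = -5, v = 5, w = 0.

(-5, 5, 0)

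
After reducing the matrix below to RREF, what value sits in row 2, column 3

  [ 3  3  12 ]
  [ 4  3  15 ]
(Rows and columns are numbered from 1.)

1

Multiply R1 by 1/3.
  [ 1  1   4 ]
  [ 4  3  15 ]
Subtract 4 times R1 from R2.
  [ 1   1   4 ]
  [ 0  -1  -1 ]
Multiply R2 by -1.
  [ 1  1  4 ]
  [ 0  1  1 ]
Subtract R2 from R1.
  [ 1  0  3 ]
  [ 0  1  1 ]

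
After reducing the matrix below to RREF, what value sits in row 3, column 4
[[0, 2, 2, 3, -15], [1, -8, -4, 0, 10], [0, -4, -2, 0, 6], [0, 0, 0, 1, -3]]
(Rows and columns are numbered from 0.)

-3

r1 <=> r2
  [ 1  -8  -4  0   10 ]
  [ 0   2   2  3  -15 ]
  [ 0  -4  -2  0    6 ]
  [ 0   0   0  1   -3 ]
r2 → 1/2·r2
  [ 1  -8  -4    0     10 ]
  [ 0   1   1  3/2  -15/2 ]
  [ 0  -4  -2    0      6 ]
  [ 0   0   0    1     -3 ]
r3 → r3 + 4·r2
  [ 1  -8  -4    0     10 ]
  [ 0   1   1  3/2  -15/2 ]
  [ 0   0   2    6    -24 ]
  [ 0   0   0    1     -3 ]
r3 → 1/2·r3
  [ 1  -8  -4    0     10 ]
  [ 0   1   1  3/2  -15/2 ]
  [ 0   0   1    3    -12 ]
  [ 0   0   0    1     -3 ]
r3 → r3 − 3·r4
  [ 1  -8  -4    0     10 ]
  [ 0   1   1  3/2  -15/2 ]
  [ 0   0   1    0     -3 ]
  [ 0   0   0    1     -3 ]
r2 → r2 − 3/2·r4
  [ 1  -8  -4  0  10 ]
  [ 0   1   1  0  -3 ]
  [ 0   0   1  0  -3 ]
  [ 0   0   0  1  -3 ]
r2 → r2 − r3
  [ 1  -8  -4  0  10 ]
  [ 0   1   0  0   0 ]
  [ 0   0   1  0  -3 ]
  [ 0   0   0  1  -3 ]
r1 → r1 + 4·r3
  [ 1  -8  0  0  -2 ]
  [ 0   1  0  0   0 ]
  [ 0   0  1  0  -3 ]
  [ 0   0  0  1  -3 ]
r1 → r1 + 8·r2
  [ 1  0  0  0  -2 ]
  [ 0  1  0  0   0 ]
  [ 0  0  1  0  -3 ]
  [ 0  0  0  1  -3 ]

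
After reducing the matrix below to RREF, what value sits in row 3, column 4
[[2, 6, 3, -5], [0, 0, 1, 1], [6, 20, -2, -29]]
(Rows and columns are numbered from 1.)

1

R1 -> 1/2·R1
  [ 1   3  3/2  -5/2 ]
  [ 0   0    1     1 ]
  [ 6  20   -2   -29 ]
R3 -> R3 − 6·R1
  [ 1  3  3/2  -5/2 ]
  [ 0  0    1     1 ]
  [ 0  2  -11   -14 ]
R2 <-> R3
  [ 1  3  3/2  -5/2 ]
  [ 0  2  -11   -14 ]
  [ 0  0    1     1 ]
R2 -> 1/2·R2
  [ 1  3    3/2  -5/2 ]
  [ 0  1  -11/2    -7 ]
  [ 0  0      1     1 ]
R2 -> R2 + 11/2·R3
  [ 1  3  3/2  -5/2 ]
  [ 0  1    0  -3/2 ]
  [ 0  0    1     1 ]
R1 -> R1 − 3/2·R3
  [ 1  3  0    -4 ]
  [ 0  1  0  -3/2 ]
  [ 0  0  1     1 ]
R1 -> R1 − 3·R2
  [ 1  0  0   1/2 ]
  [ 0  1  0  -3/2 ]
  [ 0  0  1     1 ]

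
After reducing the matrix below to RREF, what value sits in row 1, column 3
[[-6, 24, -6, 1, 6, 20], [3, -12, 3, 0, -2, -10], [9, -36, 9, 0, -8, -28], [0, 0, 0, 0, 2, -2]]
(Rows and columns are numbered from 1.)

1

R1 -> -1/6·R1
  [ 1   -4  1  -1/6  -1  -10/3 ]
  [ 3  -12  3     0  -2    -10 ]
  [ 9  -36  9     0  -8    -28 ]
  [ 0    0  0     0   2     -2 ]
R2 -> R2 − 3·R1
  [ 1   -4  1  -1/6  -1  -10/3 ]
  [ 0    0  0   1/2   1      0 ]
  [ 9  -36  9     0  -8    -28 ]
  [ 0    0  0     0   2     -2 ]
R3 -> R3 − 9·R1
  [ 1  -4  1  -1/6  -1  -10/3 ]
  [ 0   0  0   1/2   1      0 ]
  [ 0   0  0   3/2   1      2 ]
  [ 0   0  0     0   2     -2 ]
R2 -> 2·R2
  [ 1  -4  1  -1/6  -1  -10/3 ]
  [ 0   0  0     1   2      0 ]
  [ 0   0  0   3/2   1      2 ]
  [ 0   0  0     0   2     -2 ]
R3 -> R3 − 3/2·R2
  [ 1  -4  1  -1/6  -1  -10/3 ]
  [ 0   0  0     1   2      0 ]
  [ 0   0  0     0  -2      2 ]
  [ 0   0  0     0   2     -2 ]
R3 -> -1/2·R3
  [ 1  -4  1  -1/6  -1  -10/3 ]
  [ 0   0  0     1   2      0 ]
  [ 0   0  0     0   1     -1 ]
  [ 0   0  0     0   2     -2 ]
R4 -> R4 − 2·R3
  [ 1  -4  1  -1/6  -1  -10/3 ]
  [ 0   0  0     1   2      0 ]
  [ 0   0  0     0   1     -1 ]
  [ 0   0  0     0   0      0 ]
R2 -> R2 − 2·R3
  [ 1  -4  1  -1/6  -1  -10/3 ]
  [ 0   0  0     1   0      2 ]
  [ 0   0  0     0   1     -1 ]
  [ 0   0  0     0   0      0 ]
R1 -> R1 + R3
  [ 1  -4  1  -1/6  0  -13/3 ]
  [ 0   0  0     1  0      2 ]
  [ 0   0  0     0  1     -1 ]
  [ 0   0  0     0  0      0 ]
R1 -> R1 + 1/6·R2
  [ 1  -4  1  0  0  -4 ]
  [ 0   0  0  1  0   2 ]
  [ 0   0  0  0  1  -1 ]
  [ 0   0  0  0  0   0 ]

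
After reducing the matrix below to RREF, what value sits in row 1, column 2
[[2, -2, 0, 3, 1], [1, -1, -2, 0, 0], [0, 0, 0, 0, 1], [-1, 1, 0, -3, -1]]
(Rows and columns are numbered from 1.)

ρ1 -> 1/2·ρ1
  [  1  -1   0  3/2  1/2 ]
  [  1  -1  -2    0    0 ]
  [  0   0   0    0    1 ]
  [ -1   1   0   -3   -1 ]
ρ2 -> ρ2 − ρ1
  [  1  -1   0   3/2   1/2 ]
  [  0   0  -2  -3/2  -1/2 ]
  [  0   0   0     0     1 ]
  [ -1   1   0    -3    -1 ]
ρ4 -> ρ4 + ρ1
  [ 1  -1   0   3/2   1/2 ]
  [ 0   0  -2  -3/2  -1/2 ]
  [ 0   0   0     0     1 ]
  [ 0   0   0  -3/2  -1/2 ]
ρ2 -> -1/2·ρ2
  [ 1  -1  0   3/2   1/2 ]
  [ 0   0  1   3/4   1/4 ]
  [ 0   0  0     0     1 ]
  [ 0   0  0  -3/2  -1/2 ]
ρ3 <-> ρ4
  [ 1  -1  0   3/2   1/2 ]
  [ 0   0  1   3/4   1/4 ]
  [ 0   0  0  -3/2  -1/2 ]
  [ 0   0  0     0     1 ]
ρ3 -> -2/3·ρ3
  [ 1  -1  0  3/2  1/2 ]
  [ 0   0  1  3/4  1/4 ]
  [ 0   0  0    1  1/3 ]
  [ 0   0  0    0    1 ]
ρ3 -> ρ3 − 1/3·ρ4
  [ 1  -1  0  3/2  1/2 ]
  [ 0   0  1  3/4  1/4 ]
  [ 0   0  0    1    0 ]
  [ 0   0  0    0    1 ]
ρ2 -> ρ2 − 1/4·ρ4
  [ 1  -1  0  3/2  1/2 ]
  [ 0   0  1  3/4    0 ]
  [ 0   0  0    1    0 ]
  [ 0   0  0    0    1 ]
ρ1 -> ρ1 − 1/2·ρ4
  [ 1  -1  0  3/2  0 ]
  [ 0   0  1  3/4  0 ]
  [ 0   0  0    1  0 ]
  [ 0   0  0    0  1 ]
ρ2 -> ρ2 − 3/4·ρ3
  [ 1  -1  0  3/2  0 ]
  [ 0   0  1    0  0 ]
  [ 0   0  0    1  0 ]
  [ 0   0  0    0  1 ]
ρ1 -> ρ1 − 3/2·ρ3
  [ 1  -1  0  0  0 ]
  [ 0   0  1  0  0 ]
  [ 0   0  0  1  0 ]
  [ 0   0  0  0  1 ]

-1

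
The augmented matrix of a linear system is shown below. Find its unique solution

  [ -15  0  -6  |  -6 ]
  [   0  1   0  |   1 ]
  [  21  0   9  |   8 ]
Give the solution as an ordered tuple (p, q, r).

(2/3, 1, -2/3)

Multiply R1 by -1/15.
  [  1  0  2/5  |  2/5 ]
  [  0  1    0  |    1 ]
  [ 21  0    9  |    8 ]
Subtract 21 times R1 from R3.
  [ 1  0  2/5  |   2/5 ]
  [ 0  1    0  |     1 ]
  [ 0  0  3/5  |  -2/5 ]
Multiply R3 by 5/3.
  [ 1  0  2/5  |   2/5 ]
  [ 0  1    0  |     1 ]
  [ 0  0    1  |  -2/3 ]
Subtract 2/5 times R3 from R1.
  [ 1  0  0  |   2/3 ]
  [ 0  1  0  |     1 ]
  [ 0  0  1  |  -2/3 ]
Reading off the last column: p = 2/3, q = 1, r = -2/3.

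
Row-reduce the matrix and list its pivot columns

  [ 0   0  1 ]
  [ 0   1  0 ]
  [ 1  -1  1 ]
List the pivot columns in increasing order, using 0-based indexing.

0, 1, 2

Swap ρ1 and ρ3.
  [ 1  -1  1 ]
  [ 0   1  0 ]
  [ 0   0  1 ]
Subtract ρ3 from ρ1.
  [ 1  -1  0 ]
  [ 0   1  0 ]
  [ 0   0  1 ]
Add ρ2 to ρ1.
  [ 1  0  0 ]
  [ 0  1  0 ]
  [ 0  0  1 ]
Pivot columns are the columns containing a leading 1.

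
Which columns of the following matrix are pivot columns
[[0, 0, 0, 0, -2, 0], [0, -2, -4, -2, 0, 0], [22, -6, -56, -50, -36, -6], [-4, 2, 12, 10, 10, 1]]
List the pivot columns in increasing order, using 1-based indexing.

Swap R1 and R3.
  [ 22  -6  -56  -50  -36  -6 ]
  [  0  -2   -4   -2    0   0 ]
  [  0   0    0    0   -2   0 ]
  [ -4   2   12   10   10   1 ]
Multiply R1 by 1/22.
  [  1  -3/11  -28/11  -25/11  -18/11  -3/11 ]
  [  0     -2      -4      -2       0      0 ]
  [  0      0       0       0      -2      0 ]
  [ -4      2      12      10      10      1 ]
Add 4 times R1 to R4.
  [ 1  -3/11  -28/11  -25/11  -18/11  -3/11 ]
  [ 0     -2      -4      -2       0      0 ]
  [ 0      0       0       0      -2      0 ]
  [ 0  10/11   20/11   10/11   38/11  -1/11 ]
Multiply R2 by -1/2.
  [ 1  -3/11  -28/11  -25/11  -18/11  -3/11 ]
  [ 0      1       2       1       0      0 ]
  [ 0      0       0       0      -2      0 ]
  [ 0  10/11   20/11   10/11   38/11  -1/11 ]
Subtract 10/11 times R2 from R4.
  [ 1  -3/11  -28/11  -25/11  -18/11  -3/11 ]
  [ 0      1       2       1       0      0 ]
  [ 0      0       0       0      -2      0 ]
  [ 0      0       0       0   38/11  -1/11 ]
Multiply R3 by -1/2.
  [ 1  -3/11  -28/11  -25/11  -18/11  -3/11 ]
  [ 0      1       2       1       0      0 ]
  [ 0      0       0       0       1      0 ]
  [ 0      0       0       0   38/11  -1/11 ]
Subtract 38/11 times R3 from R4.
  [ 1  -3/11  -28/11  -25/11  -18/11  -3/11 ]
  [ 0      1       2       1       0      0 ]
  [ 0      0       0       0       1      0 ]
  [ 0      0       0       0       0  -1/11 ]
Multiply R4 by -11.
  [ 1  -3/11  -28/11  -25/11  -18/11  -3/11 ]
  [ 0      1       2       1       0      0 ]
  [ 0      0       0       0       1      0 ]
  [ 0      0       0       0       0      1 ]
Add 3/11 times R4 to R1.
  [ 1  -3/11  -28/11  -25/11  -18/11  0 ]
  [ 0      1       2       1       0  0 ]
  [ 0      0       0       0       1  0 ]
  [ 0      0       0       0       0  1 ]
Add 18/11 times R3 to R1.
  [ 1  -3/11  -28/11  -25/11  0  0 ]
  [ 0      1       2       1  0  0 ]
  [ 0      0       0       0  1  0 ]
  [ 0      0       0       0  0  1 ]
Add 3/11 times R2 to R1.
  [ 1  0  -2  -2  0  0 ]
  [ 0  1   2   1  0  0 ]
  [ 0  0   0   0  1  0 ]
  [ 0  0   0   0  0  1 ]
Pivot columns are the columns containing a leading 1.

1, 2, 5, 6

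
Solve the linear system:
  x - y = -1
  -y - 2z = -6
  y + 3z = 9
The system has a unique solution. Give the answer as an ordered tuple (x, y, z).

Form the augmented matrix and row-reduce:
  [ 1  -1   0  |  -1 ]
  [ 0  -1  -2  |  -6 ]
  [ 0   1   3  |   9 ]
ρ2 → -1·ρ2
  [ 1  -1  0  |  -1 ]
  [ 0   1  2  |   6 ]
  [ 0   1  3  |   9 ]
ρ3 → ρ3 − ρ2
  [ 1  -1  0  |  -1 ]
  [ 0   1  2  |   6 ]
  [ 0   0  1  |   3 ]
ρ2 → ρ2 − 2·ρ3
  [ 1  -1  0  |  -1 ]
  [ 0   1  0  |   0 ]
  [ 0   0  1  |   3 ]
ρ1 → ρ1 + ρ2
  [ 1  0  0  |  -1 ]
  [ 0  1  0  |   0 ]
  [ 0  0  1  |   3 ]
Reading off the last column: x = -1, y = 0, z = 3.

(-1, 0, 3)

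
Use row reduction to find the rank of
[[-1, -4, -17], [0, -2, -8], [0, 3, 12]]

rank = 2

Multiply ρ1 by -1.
Multiply ρ2 by -1/2.
Subtract 3 times ρ2 from ρ3.
Subtract 4 times ρ2 from ρ1.
The reduced form has 2 nonzero rows.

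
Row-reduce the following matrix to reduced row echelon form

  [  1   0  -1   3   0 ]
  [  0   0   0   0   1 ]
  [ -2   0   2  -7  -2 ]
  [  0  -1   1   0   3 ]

Add 2 times r1 to r3.
  [ 1   0  -1   3   0 ]
  [ 0   0   0   0   1 ]
  [ 0   0   0  -1  -2 ]
  [ 0  -1   1   0   3 ]
Swap r2 and r4.
  [ 1   0  -1   3   0 ]
  [ 0  -1   1   0   3 ]
  [ 0   0   0  -1  -2 ]
  [ 0   0   0   0   1 ]
Multiply r2 by -1.
  [ 1  0  -1   3   0 ]
  [ 0  1  -1   0  -3 ]
  [ 0  0   0  -1  -2 ]
  [ 0  0   0   0   1 ]
Multiply r3 by -1.
  [ 1  0  -1  3   0 ]
  [ 0  1  -1  0  -3 ]
  [ 0  0   0  1   2 ]
  [ 0  0   0  0   1 ]
Subtract 2 times r4 from r3.
  [ 1  0  -1  3   0 ]
  [ 0  1  -1  0  -3 ]
  [ 0  0   0  1   0 ]
  [ 0  0   0  0   1 ]
Add 3 times r4 to r2.
  [ 1  0  -1  3  0 ]
  [ 0  1  -1  0  0 ]
  [ 0  0   0  1  0 ]
  [ 0  0   0  0  1 ]
Subtract 3 times r3 from r1.
  [ 1  0  -1  0  0 ]
  [ 0  1  -1  0  0 ]
  [ 0  0   0  1  0 ]
  [ 0  0   0  0  1 ]

[[1, 0, -1, 0, 0], [0, 1, -1, 0, 0], [0, 0, 0, 1, 0], [0, 0, 0, 0, 1]]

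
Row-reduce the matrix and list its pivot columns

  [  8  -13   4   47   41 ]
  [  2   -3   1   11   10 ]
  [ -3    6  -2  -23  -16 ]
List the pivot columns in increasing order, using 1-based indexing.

1, 2, 3

ρ1 := 1/8·ρ1
ρ2 := ρ2 − 2·ρ1
ρ3 := ρ3 + 3·ρ1
ρ2 := 4·ρ2
ρ3 := ρ3 − 9/8·ρ2
ρ3 := -2·ρ3
ρ1 := ρ1 − 1/2·ρ3
ρ1 := ρ1 + 13/8·ρ2
Pivot columns are the columns containing a leading 1.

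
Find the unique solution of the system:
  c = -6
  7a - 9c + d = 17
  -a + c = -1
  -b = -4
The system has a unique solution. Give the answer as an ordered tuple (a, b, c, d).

Form the augmented matrix and row-reduce:
  [  0   0   1  0  |  -6 ]
  [  7   0  -9  1  |  17 ]
  [ -1   0   1  0  |  -1 ]
  [  0  -1   0  0  |  -4 ]
r1 <-> r2
  [  7   0  -9  1  |  17 ]
  [  0   0   1  0  |  -6 ]
  [ -1   0   1  0  |  -1 ]
  [  0  -1   0  0  |  -4 ]
r1 -> 1/7·r1
  [  1   0  -9/7  1/7  |  17/7 ]
  [  0   0     1    0  |    -6 ]
  [ -1   0     1    0  |    -1 ]
  [  0  -1     0    0  |    -4 ]
r3 -> r3 + r1
  [ 1   0  -9/7  1/7  |  17/7 ]
  [ 0   0     1    0  |    -6 ]
  [ 0   0  -2/7  1/7  |  10/7 ]
  [ 0  -1     0    0  |    -4 ]
r2 <-> r4
  [ 1   0  -9/7  1/7  |  17/7 ]
  [ 0  -1     0    0  |    -4 ]
  [ 0   0  -2/7  1/7  |  10/7 ]
  [ 0   0     1    0  |    -6 ]
r2 -> -1·r2
  [ 1  0  -9/7  1/7  |  17/7 ]
  [ 0  1     0    0  |     4 ]
  [ 0  0  -2/7  1/7  |  10/7 ]
  [ 0  0     1    0  |    -6 ]
r3 -> -7/2·r3
  [ 1  0  -9/7   1/7  |  17/7 ]
  [ 0  1     0     0  |     4 ]
  [ 0  0     1  -1/2  |    -5 ]
  [ 0  0     1     0  |    -6 ]
r4 -> r4 − r3
  [ 1  0  -9/7   1/7  |  17/7 ]
  [ 0  1     0     0  |     4 ]
  [ 0  0     1  -1/2  |    -5 ]
  [ 0  0     0   1/2  |    -1 ]
r4 -> 2·r4
  [ 1  0  -9/7   1/7  |  17/7 ]
  [ 0  1     0     0  |     4 ]
  [ 0  0     1  -1/2  |    -5 ]
  [ 0  0     0     1  |    -2 ]
r3 -> r3 + 1/2·r4
  [ 1  0  -9/7  1/7  |  17/7 ]
  [ 0  1     0    0  |     4 ]
  [ 0  0     1    0  |    -6 ]
  [ 0  0     0    1  |    -2 ]
r1 -> r1 − 1/7·r4
  [ 1  0  -9/7  0  |  19/7 ]
  [ 0  1     0  0  |     4 ]
  [ 0  0     1  0  |    -6 ]
  [ 0  0     0  1  |    -2 ]
r1 -> r1 + 9/7·r3
  [ 1  0  0  0  |  -5 ]
  [ 0  1  0  0  |   4 ]
  [ 0  0  1  0  |  -6 ]
  [ 0  0  0  1  |  -2 ]
Reading off the last column: a = -5, b = 4, c = -6, d = -2.

(-5, 4, -6, -2)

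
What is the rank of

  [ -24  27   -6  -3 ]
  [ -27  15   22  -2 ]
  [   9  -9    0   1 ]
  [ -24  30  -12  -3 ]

rank = 4

Multiply R1 by -1/24.
  [   1  -9/8  1/4  1/8 ]
  [ -27    15   22   -2 ]
  [   9    -9    0    1 ]
  [ -24    30  -12   -3 ]
Add 27 times R1 to R2.
  [   1    -9/8    1/4   1/8 ]
  [   0  -123/8  115/4  11/8 ]
  [   9      -9      0     1 ]
  [ -24      30    -12    -3 ]
Subtract 9 times R1 from R3.
  [   1    -9/8    1/4   1/8 ]
  [   0  -123/8  115/4  11/8 ]
  [   0     9/8   -9/4  -1/8 ]
  [ -24      30    -12    -3 ]
Add 24 times R1 to R4.
  [ 1    -9/8    1/4   1/8 ]
  [ 0  -123/8  115/4  11/8 ]
  [ 0     9/8   -9/4  -1/8 ]
  [ 0       3     -6     0 ]
Multiply R2 by -8/123.
  [ 1  -9/8       1/4      1/8 ]
  [ 0     1  -230/123  -11/123 ]
  [ 0   9/8      -9/4     -1/8 ]
  [ 0     3        -6        0 ]
Subtract 9/8 times R2 from R3.
  [ 1  -9/8       1/4      1/8 ]
  [ 0     1  -230/123  -11/123 ]
  [ 0     0     -6/41    -1/41 ]
  [ 0     3        -6        0 ]
Subtract 3 times R2 from R4.
  [ 1  -9/8       1/4      1/8 ]
  [ 0     1  -230/123  -11/123 ]
  [ 0     0     -6/41    -1/41 ]
  [ 0     0    -16/41    11/41 ]
Multiply R3 by -41/6.
  [ 1  -9/8       1/4      1/8 ]
  [ 0     1  -230/123  -11/123 ]
  [ 0     0         1      1/6 ]
  [ 0     0    -16/41    11/41 ]
Add 16/41 times R3 to R4.
  [ 1  -9/8       1/4      1/8 ]
  [ 0     1  -230/123  -11/123 ]
  [ 0     0         1      1/6 ]
  [ 0     0         0      1/3 ]
Multiply R4 by 3.
  [ 1  -9/8       1/4      1/8 ]
  [ 0     1  -230/123  -11/123 ]
  [ 0     0         1      1/6 ]
  [ 0     0         0        1 ]
Subtract 1/6 times R4 from R3.
  [ 1  -9/8       1/4      1/8 ]
  [ 0     1  -230/123  -11/123 ]
  [ 0     0         1        0 ]
  [ 0     0         0        1 ]
Add 11/123 times R4 to R2.
  [ 1  -9/8       1/4  1/8 ]
  [ 0     1  -230/123    0 ]
  [ 0     0         1    0 ]
  [ 0     0         0    1 ]
Subtract 1/8 times R4 from R1.
  [ 1  -9/8       1/4  0 ]
  [ 0     1  -230/123  0 ]
  [ 0     0         1  0 ]
  [ 0     0         0  1 ]
Add 230/123 times R3 to R2.
  [ 1  -9/8  1/4  0 ]
  [ 0     1    0  0 ]
  [ 0     0    1  0 ]
  [ 0     0    0  1 ]
Subtract 1/4 times R3 from R1.
  [ 1  -9/8  0  0 ]
  [ 0     1  0  0 ]
  [ 0     0  1  0 ]
  [ 0     0  0  1 ]
Add 9/8 times R2 to R1.
  [ 1  0  0  0 ]
  [ 0  1  0  0 ]
  [ 0  0  1  0 ]
  [ 0  0  0  1 ]
The reduced form has 4 nonzero rows.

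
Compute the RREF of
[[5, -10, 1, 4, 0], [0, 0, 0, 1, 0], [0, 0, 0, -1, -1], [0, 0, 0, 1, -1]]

[[1, -2, 1/5, 0, 0], [0, 0, 0, 1, 0], [0, 0, 0, 0, 1], [0, 0, 0, 0, 0]]

r1 → 1/5·r1
  [ 1  -2  1/5  4/5   0 ]
  [ 0   0    0    1   0 ]
  [ 0   0    0   -1  -1 ]
  [ 0   0    0    1  -1 ]
r3 → r3 + r2
  [ 1  -2  1/5  4/5   0 ]
  [ 0   0    0    1   0 ]
  [ 0   0    0    0  -1 ]
  [ 0   0    0    1  -1 ]
r4 → r4 − r2
  [ 1  -2  1/5  4/5   0 ]
  [ 0   0    0    1   0 ]
  [ 0   0    0    0  -1 ]
  [ 0   0    0    0  -1 ]
r3 → -1·r3
  [ 1  -2  1/5  4/5   0 ]
  [ 0   0    0    1   0 ]
  [ 0   0    0    0   1 ]
  [ 0   0    0    0  -1 ]
r4 → r4 + r3
  [ 1  -2  1/5  4/5  0 ]
  [ 0   0    0    1  0 ]
  [ 0   0    0    0  1 ]
  [ 0   0    0    0  0 ]
r1 → r1 − 4/5·r2
  [ 1  -2  1/5  0  0 ]
  [ 0   0    0  1  0 ]
  [ 0   0    0  0  1 ]
  [ 0   0    0  0  0 ]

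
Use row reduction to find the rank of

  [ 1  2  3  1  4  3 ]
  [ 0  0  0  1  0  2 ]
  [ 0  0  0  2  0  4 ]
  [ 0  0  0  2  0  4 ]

rank = 2

R3 := R3 − 2·R2
  [ 1  2  3  1  4  3 ]
  [ 0  0  0  1  0  2 ]
  [ 0  0  0  0  0  0 ]
  [ 0  0  0  2  0  4 ]
R4 := R4 − 2·R2
  [ 1  2  3  1  4  3 ]
  [ 0  0  0  1  0  2 ]
  [ 0  0  0  0  0  0 ]
  [ 0  0  0  0  0  0 ]
R1 := R1 − R2
  [ 1  2  3  0  4  1 ]
  [ 0  0  0  1  0  2 ]
  [ 0  0  0  0  0  0 ]
  [ 0  0  0  0  0  0 ]
The reduced form has 2 nonzero rows.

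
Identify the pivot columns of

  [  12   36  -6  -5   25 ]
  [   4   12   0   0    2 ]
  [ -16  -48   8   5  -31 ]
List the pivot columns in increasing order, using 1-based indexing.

1, 3, 4

R1 → 1/12·R1
R2 → R2 − 4·R1
R3 → R3 + 16·R1
R2 → 1/2·R2
R3 → -3/5·R3
R2 → R2 − 5/6·R3
R1 → R1 + 5/12·R3
R1 → R1 + 1/2·R2
Pivot columns are the columns containing a leading 1.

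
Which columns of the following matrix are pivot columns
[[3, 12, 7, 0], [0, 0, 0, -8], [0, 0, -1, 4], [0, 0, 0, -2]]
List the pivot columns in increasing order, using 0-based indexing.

Multiply ρ1 by 1/3.
  [ 1  4  7/3   0 ]
  [ 0  0    0  -8 ]
  [ 0  0   -1   4 ]
  [ 0  0    0  -2 ]
Swap ρ2 and ρ3.
  [ 1  4  7/3   0 ]
  [ 0  0   -1   4 ]
  [ 0  0    0  -8 ]
  [ 0  0    0  -2 ]
Multiply ρ2 by -1.
  [ 1  4  7/3   0 ]
  [ 0  0    1  -4 ]
  [ 0  0    0  -8 ]
  [ 0  0    0  -2 ]
Multiply ρ3 by -1/8.
  [ 1  4  7/3   0 ]
  [ 0  0    1  -4 ]
  [ 0  0    0   1 ]
  [ 0  0    0  -2 ]
Add 2 times ρ3 to ρ4.
  [ 1  4  7/3   0 ]
  [ 0  0    1  -4 ]
  [ 0  0    0   1 ]
  [ 0  0    0   0 ]
Add 4 times ρ3 to ρ2.
  [ 1  4  7/3  0 ]
  [ 0  0    1  0 ]
  [ 0  0    0  1 ]
  [ 0  0    0  0 ]
Subtract 7/3 times ρ2 from ρ1.
  [ 1  4  0  0 ]
  [ 0  0  1  0 ]
  [ 0  0  0  1 ]
  [ 0  0  0  0 ]
Pivot columns are the columns containing a leading 1.

0, 2, 3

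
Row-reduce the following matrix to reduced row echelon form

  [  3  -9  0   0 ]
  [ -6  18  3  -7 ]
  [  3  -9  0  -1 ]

[[1, -3, 0, 0], [0, 0, 1, 0], [0, 0, 0, 1]]

r1 → 1/3·r1
  [  1  -3  0   0 ]
  [ -6  18  3  -7 ]
  [  3  -9  0  -1 ]
r2 → r2 + 6·r1
  [ 1  -3  0   0 ]
  [ 0   0  3  -7 ]
  [ 3  -9  0  -1 ]
r3 → r3 − 3·r1
  [ 1  -3  0   0 ]
  [ 0   0  3  -7 ]
  [ 0   0  0  -1 ]
r2 → 1/3·r2
  [ 1  -3  0     0 ]
  [ 0   0  1  -7/3 ]
  [ 0   0  0    -1 ]
r3 → -1·r3
  [ 1  -3  0     0 ]
  [ 0   0  1  -7/3 ]
  [ 0   0  0     1 ]
r2 → r2 + 7/3·r3
  [ 1  -3  0  0 ]
  [ 0   0  1  0 ]
  [ 0   0  0  1 ]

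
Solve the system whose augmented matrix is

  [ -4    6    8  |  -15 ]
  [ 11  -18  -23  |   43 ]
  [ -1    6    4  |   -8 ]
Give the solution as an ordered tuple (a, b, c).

(1, -1/2, -1)

r1 ← -1/4·r1
r2 ← r2 − 11·r1
r3 ← r3 + r1
r2 ← -2/3·r2
r3 ← r3 − 9/2·r2
r3 ← -1·r3
r2 ← r2 − 2/3·r3
r1 ← r1 + 2·r3
r1 ← r1 + 3/2·r2
Reading off the last column: a = 1, b = -1/2, c = -1.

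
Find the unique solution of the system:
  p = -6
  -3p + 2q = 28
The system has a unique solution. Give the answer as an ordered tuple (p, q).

(-6, 5)

Form the augmented matrix and row-reduce:
  [  1  0  |  -6 ]
  [ -3  2  |  28 ]
Add 3 times r1 to r2.
  [ 1  0  |  -6 ]
  [ 0  2  |  10 ]
Multiply r2 by 1/2.
  [ 1  0  |  -6 ]
  [ 0  1  |   5 ]
Reading off the last column: p = -6, q = 5.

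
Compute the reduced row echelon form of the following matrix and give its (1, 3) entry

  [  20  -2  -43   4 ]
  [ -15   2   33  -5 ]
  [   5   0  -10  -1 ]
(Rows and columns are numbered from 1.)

R1 -> 1/20·R1
  [   1  -1/10  -43/20  1/5 ]
  [ -15      2      33   -5 ]
  [   5      0     -10   -1 ]
R2 -> R2 + 15·R1
  [ 1  -1/10  -43/20  1/5 ]
  [ 0    1/2     3/4   -2 ]
  [ 5      0     -10   -1 ]
R3 -> R3 − 5·R1
  [ 1  -1/10  -43/20  1/5 ]
  [ 0    1/2     3/4   -2 ]
  [ 0    1/2     3/4   -2 ]
R2 -> 2·R2
  [ 1  -1/10  -43/20  1/5 ]
  [ 0      1     3/2   -4 ]
  [ 0    1/2     3/4   -2 ]
R3 -> R3 − 1/2·R2
  [ 1  -1/10  -43/20  1/5 ]
  [ 0      1     3/2   -4 ]
  [ 0      0       0    0 ]
R1 -> R1 + 1/10·R2
  [ 1  0   -2  -1/5 ]
  [ 0  1  3/2    -4 ]
  [ 0  0    0     0 ]

-2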